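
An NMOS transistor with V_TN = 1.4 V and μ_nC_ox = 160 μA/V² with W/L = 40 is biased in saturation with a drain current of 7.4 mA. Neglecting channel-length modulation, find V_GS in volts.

V_GS = 2.92 V

k_n = μ_nC_ox · (W/L) = 6.4 mA/V².
In saturation I_D = ½ k_n (V_GS − V_TN)², so V_GS − V_TN = √(2 I_D / k_n) = √(2 × 7.4 / 6.4) = 1.52 V.
V_GS = 1.4 + 1.52 = 2.92 V.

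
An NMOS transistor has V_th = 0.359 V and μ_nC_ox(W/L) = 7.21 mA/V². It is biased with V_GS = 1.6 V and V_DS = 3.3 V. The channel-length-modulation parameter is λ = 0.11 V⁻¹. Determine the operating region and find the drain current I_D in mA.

Saturation; I_D = 7.57 mA

V_ov = V_GS − V_th = 1.6 − 0.359 = 1.24 V.
Since V_DS = 3.3 V ≥ V_ov = 1.24 V, the device is in saturation.
I_D = ½ k_n V_ov² (1 + λ V_DS) = 0.5 × 7.21 × 1.24² × (1 + 0.11 × 3.3) = 7.57 mA.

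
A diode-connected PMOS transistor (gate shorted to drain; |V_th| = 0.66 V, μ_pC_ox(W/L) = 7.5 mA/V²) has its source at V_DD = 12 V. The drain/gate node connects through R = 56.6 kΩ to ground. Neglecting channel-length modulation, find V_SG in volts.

V_SG = 0.889 V

With gate tied to drain, V_SG = V_SD ≥ V_SG − |V_th|, so the device is in saturation.
KCL at the drain: ½ k_p (V_SG − |V_th|)² = (V_DD − V_SG)/R.
Let x = V_SG − 0.66. Then 212 x² + x − 11.34 = 0, giving x = 0.229 V (positive root), so V_SG = 0.889 V.
I_D = (V_DD − V_SG)/R = (12 − 0.889) / 56.6 = 0.196 mA.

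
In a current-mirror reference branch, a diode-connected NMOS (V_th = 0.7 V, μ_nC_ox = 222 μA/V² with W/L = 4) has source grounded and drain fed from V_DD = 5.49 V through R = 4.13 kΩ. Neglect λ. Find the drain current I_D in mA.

With gate tied to drain, V_GS = V_DS ≥ V_GS − V_th, so the device is in saturation.
k_n = μ_nC_ox · (W/L) = 0.888 mA/V².
KCL at the drain: ½ k_n (V_GS − V_th)² = (V_DD − V_GS)/R.
Let x = V_GS − 0.7. Then 1.83 x² + x − 4.79 = 0, giving x = 1.37 V (positive root), so V_GS = 2.07 V.
I_D = (V_DD − V_GS)/R = (5.49 − 2.07) / 4.13 = 0.829 mA.

I_D = 0.829 mA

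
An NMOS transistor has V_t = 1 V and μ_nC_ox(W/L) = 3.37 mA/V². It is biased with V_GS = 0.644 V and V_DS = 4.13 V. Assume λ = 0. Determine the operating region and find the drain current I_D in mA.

Cutoff; I_D = 0 mA

V_GS = 0.644 V < V_t = 1 V, so the transistor is in cutoff.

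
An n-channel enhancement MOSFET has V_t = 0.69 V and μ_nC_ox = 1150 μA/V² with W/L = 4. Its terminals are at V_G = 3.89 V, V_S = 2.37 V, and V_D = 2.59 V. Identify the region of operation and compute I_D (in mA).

V_GS = V_G − V_S = 3.89 − 2.37 = 1.52 V; V_DS = V_D − V_S = 2.59 − 2.37 = 0.22 V.
k_n = μ_nC_ox · (W/L) = 4.6 mA/V².
V_ov = V_GS − V_t = 1.52 − 0.69 = 0.83 V.
Since V_DS = 0.22 V < V_ov = 0.83 V, the device is in the triode region.
I_D = k_n [V_ov · V_DS − ½ V_DS²] = 4.6 × [0.83 × 0.22 − 0.5 × 0.22²] = 0.729 mA.

Triode; I_D = 0.729 mA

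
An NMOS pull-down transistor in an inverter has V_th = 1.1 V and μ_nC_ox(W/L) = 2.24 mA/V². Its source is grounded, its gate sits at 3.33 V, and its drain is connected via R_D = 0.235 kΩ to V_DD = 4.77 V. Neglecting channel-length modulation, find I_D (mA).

I_D = 5.57 mA

V_GS = V_G = 3.33 V, so V_ov = 3.33 − 1.1 = 2.23 V.
Assume saturation: I_D = ½ k_n V_ov² = 0.5 × 2.24 × 2.23² = 5.57 mA, giving V_DS = V_DD − I_D R_D = 4.77 − 5.57 × 0.235 = 3.46 V.
V_DS = 3.46 V ≥ V_ov = 2.23 V, confirming saturation.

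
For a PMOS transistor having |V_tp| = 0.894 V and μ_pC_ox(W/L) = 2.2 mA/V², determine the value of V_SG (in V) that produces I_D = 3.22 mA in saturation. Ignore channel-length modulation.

V_SG = 2.60 V

In saturation I_D = ½ k_p (V_SG − |V_tp|)², so V_SG − |V_tp| = √(2 I_D / k_p) = √(2 × 3.22 / 2.2) = 1.71 V.
V_SG = 0.894 + 1.71 = 2.6 V.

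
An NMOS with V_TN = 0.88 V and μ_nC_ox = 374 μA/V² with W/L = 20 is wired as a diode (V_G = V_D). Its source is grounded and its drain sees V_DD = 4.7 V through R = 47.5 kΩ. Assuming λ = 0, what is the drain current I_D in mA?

With gate tied to drain, V_GS = V_DS ≥ V_GS − V_TN, so the device is in saturation.
k_n = μ_nC_ox · (W/L) = 7.48 mA/V².
KCL at the drain: ½ k_n (V_GS − V_TN)² = (V_DD − V_GS)/R.
Let x = V_GS − 0.88. Then 178 x² + x − 3.82 = 0, giving x = 0.144 V (positive root), so V_GS = 1.02 V.
I_D = (V_DD − V_GS)/R = (4.7 − 1.02) / 47.5 = 0.0774 mA.

I_D = 0.0774 mA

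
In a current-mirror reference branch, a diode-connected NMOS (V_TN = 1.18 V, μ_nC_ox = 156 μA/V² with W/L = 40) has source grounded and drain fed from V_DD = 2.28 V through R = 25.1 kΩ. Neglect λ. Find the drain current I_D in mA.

I_D = 0.0394 mA

With gate tied to drain, V_GS = V_DS ≥ V_GS − V_TN, so the device is in saturation.
k_n = μ_nC_ox · (W/L) = 6.24 mA/V².
KCL at the drain: ½ k_n (V_GS − V_TN)² = (V_DD − V_GS)/R.
Let x = V_GS − 1.18. Then 78.3 x² + x − 1.1 = 0, giving x = 0.112 V (positive root), so V_GS = 1.29 V.
I_D = (V_DD − V_GS)/R = (2.28 − 1.29) / 25.1 = 0.0394 mA.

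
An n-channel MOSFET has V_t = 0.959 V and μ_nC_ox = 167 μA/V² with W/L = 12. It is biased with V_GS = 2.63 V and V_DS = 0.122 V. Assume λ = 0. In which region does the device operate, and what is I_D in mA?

k_n = μ_nC_ox · (W/L) = 2.004 mA/V².
V_ov = V_GS − V_t = 2.63 − 0.959 = 1.67 V.
Since V_DS = 0.122 V < V_ov = 1.67 V, the device is in the triode region.
I_D = k_n [V_ov · V_DS − ½ V_DS²] = 2.004 × [1.67 × 0.122 − 0.5 × 0.122²] = 0.394 mA.

Triode; I_D = 0.394 mA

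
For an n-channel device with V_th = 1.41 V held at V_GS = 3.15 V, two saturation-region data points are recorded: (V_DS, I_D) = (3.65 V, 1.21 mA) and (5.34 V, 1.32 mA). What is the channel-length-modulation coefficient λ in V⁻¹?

λ = 0.0669 V⁻¹

With V_GS fixed, I_D ∝ (1 + λ V_DS) in saturation, so I_D2/I_D1 = (1 + λ V_DS2)/(1 + λ V_DS1).
1.32/1.21 = 1.091 = (1 + 5.34 λ)/(1 + 3.65 λ).
Solving: λ (I_D1 V_DS2 − I_D2 V_DS1) = I_D2 − I_D1, so λ = (1.32 − 1.21) / (1.21 × 5.34 − 1.32 × 3.65) = 0.11 / 1.64 = 0.0669 V⁻¹.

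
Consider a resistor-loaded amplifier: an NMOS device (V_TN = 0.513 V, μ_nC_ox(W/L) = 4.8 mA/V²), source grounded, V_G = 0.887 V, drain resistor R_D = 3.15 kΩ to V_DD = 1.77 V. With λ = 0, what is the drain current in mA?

V_GS = V_G = 0.887 V, so V_ov = 0.887 − 0.513 = 0.374 V.
Assume saturation: I_D = ½ k_n V_ov² = 0.5 × 4.8 × 0.374² = 0.336 mA, giving V_DS = V_DD − I_D R_D = 1.77 − 0.336 × 3.15 = 0.713 V.
V_DS = 0.713 V ≥ V_ov = 0.374 V, confirming saturation.

I_D = 0.336 mA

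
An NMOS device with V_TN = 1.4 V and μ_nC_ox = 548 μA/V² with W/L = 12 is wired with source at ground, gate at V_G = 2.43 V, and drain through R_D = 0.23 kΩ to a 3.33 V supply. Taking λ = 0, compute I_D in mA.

V_GS = V_G = 2.43 V, so V_ov = 2.43 − 1.4 = 1.03 V.
k_n = μ_nC_ox · (W/L) = 6.576 mA/V².
Assume saturation: I_D = ½ k_n V_ov² = 0.5 × 6.576 × 1.03² = 3.49 mA, giving V_DS = V_DD − I_D R_D = 3.33 − 3.49 × 0.23 = 2.53 V.
V_DS = 2.53 V ≥ V_ov = 1.03 V, confirming saturation.

I_D = 3.49 mA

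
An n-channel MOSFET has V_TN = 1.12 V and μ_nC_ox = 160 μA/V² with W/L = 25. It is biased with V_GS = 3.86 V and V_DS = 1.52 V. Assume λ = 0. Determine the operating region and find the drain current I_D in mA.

Triode; I_D = 12.0 mA

k_n = μ_nC_ox · (W/L) = 4 mA/V².
V_ov = V_GS − V_TN = 3.86 − 1.12 = 2.74 V.
Since V_DS = 1.52 V < V_ov = 2.74 V, the device is in the triode region.
I_D = k_n [V_ov · V_DS − ½ V_DS²] = 4 × [2.74 × 1.52 − 0.5 × 1.52²] = 12 mA.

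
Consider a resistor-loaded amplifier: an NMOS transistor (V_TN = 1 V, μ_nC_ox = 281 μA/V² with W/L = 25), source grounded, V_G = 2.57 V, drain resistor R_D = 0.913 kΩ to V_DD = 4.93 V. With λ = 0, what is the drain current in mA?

I_D = 4.82 mA

V_GS = V_G = 2.57 V, so V_ov = 2.57 − 1 = 1.57 V.
k_n = μ_nC_ox · (W/L) = 7.025 mA/V².
Assume saturation: I_D = ½ k_n V_ov² = 0.5 × 7.025 × 1.57² = 8.66 mA, giving V_DS = V_DD − I_D R_D = 4.93 − 8.66 × 0.913 = -2.97 V.
But -2.97 V < V_ov = 1.57 V, so the device is actually in triode.
In triode I_D = k_n[V_ov V_DS − ½ V_DS²] and I_D = (V_DD − V_DS)/R_D. Equating: 3.21 V_DS² − 11.07 V_DS + 4.93 = 0, giving V_DS = 0.525 V (the root below V_ov).
I_D = (4.93 − 0.525) / 0.913 = 4.82 mA.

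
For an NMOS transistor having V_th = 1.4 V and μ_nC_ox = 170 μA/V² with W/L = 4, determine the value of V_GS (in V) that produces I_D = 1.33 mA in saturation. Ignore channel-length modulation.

V_GS = 3.38 V

k_n = μ_nC_ox · (W/L) = 0.68 mA/V².
In saturation I_D = ½ k_n (V_GS − V_th)², so V_GS − V_th = √(2 I_D / k_n) = √(2 × 1.33 / 0.68) = 1.98 V.
V_GS = 1.4 + 1.98 = 3.38 V.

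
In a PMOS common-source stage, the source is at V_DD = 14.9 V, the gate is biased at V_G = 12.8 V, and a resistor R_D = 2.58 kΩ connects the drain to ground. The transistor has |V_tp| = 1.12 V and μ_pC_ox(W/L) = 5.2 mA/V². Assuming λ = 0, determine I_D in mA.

I_D = 2.50 mA

V_SG = V_DD − V_G = 14.9 − 12.8 = 2.1 V, so V_ov = 2.1 − 1.12 = 0.98 V.
Assume saturation: I_D = ½ k_p V_ov² = 0.5 × 5.2 × 0.98² = 2.5 mA, giving V_SD = V_DD − I_D R_D = 14.9 − 2.5 × 2.58 = 8.46 V.
V_SD = 8.46 V ≥ V_ov = 0.98 V, confirming saturation.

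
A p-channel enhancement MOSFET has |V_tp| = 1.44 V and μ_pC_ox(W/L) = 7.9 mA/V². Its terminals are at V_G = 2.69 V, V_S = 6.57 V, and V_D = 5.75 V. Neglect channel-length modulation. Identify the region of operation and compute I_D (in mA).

V_SG = V_S − V_G = 6.57 − 2.69 = 3.88 V; V_SD = V_S − V_D = 6.57 − 5.75 = 0.82 V.
V_ov = V_SG − |V_tp| = 3.88 − 1.44 = 2.44 V.
Since V_SD = 0.82 V < V_ov = 2.44 V, the device is in the triode region.
I_D = k_p [V_ov · V_SD − ½ V_SD²] = 7.9 × [2.44 × 0.82 − 0.5 × 0.82²] = 13.2 mA.

Triode; I_D = 13.2 mA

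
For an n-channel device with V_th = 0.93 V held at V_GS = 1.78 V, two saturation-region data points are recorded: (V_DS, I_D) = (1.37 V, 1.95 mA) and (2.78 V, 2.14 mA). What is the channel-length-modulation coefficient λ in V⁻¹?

λ = 0.0763 V⁻¹

With V_GS fixed, I_D ∝ (1 + λ V_DS) in saturation, so I_D2/I_D1 = (1 + λ V_DS2)/(1 + λ V_DS1).
2.14/1.95 = 1.097 = (1 + 2.78 λ)/(1 + 1.37 λ).
Solving: λ (I_D1 V_DS2 − I_D2 V_DS1) = I_D2 − I_D1, so λ = (2.14 − 1.95) / (1.95 × 2.78 − 2.14 × 1.37) = 0.19 / 2.49 = 0.0763 V⁻¹.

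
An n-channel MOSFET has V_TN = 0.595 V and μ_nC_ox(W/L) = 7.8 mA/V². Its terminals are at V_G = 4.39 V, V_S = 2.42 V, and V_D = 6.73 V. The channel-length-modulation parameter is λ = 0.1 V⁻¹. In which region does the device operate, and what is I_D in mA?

V_GS = V_G − V_S = 4.39 − 2.42 = 1.97 V; V_DS = V_D − V_S = 6.73 − 2.42 = 4.31 V.
V_ov = V_GS − V_TN = 1.97 − 0.595 = 1.37 V.
Since V_DS = 4.31 V ≥ V_ov = 1.37 V, the device is in saturation.
I_D = ½ k_n V_ov² (1 + λ V_DS) = 0.5 × 7.8 × 1.37² × (1 + 0.1 × 4.31) = 10.6 mA.

Saturation; I_D = 10.6 mA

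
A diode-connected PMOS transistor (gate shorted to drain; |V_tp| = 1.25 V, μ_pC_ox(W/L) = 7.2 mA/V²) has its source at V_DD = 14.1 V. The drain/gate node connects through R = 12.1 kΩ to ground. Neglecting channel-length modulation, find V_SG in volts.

V_SG = 1.78 V

With gate tied to drain, V_SG = V_SD ≥ V_SG − |V_tp|, so the device is in saturation.
KCL at the drain: ½ k_p (V_SG − |V_tp|)² = (V_DD − V_SG)/R.
Let x = V_SG − 1.25. Then 43.6 x² + x − 12.85 = 0, giving x = 0.532 V (positive root), so V_SG = 1.78 V.
I_D = (V_DD − V_SG)/R = (14.1 − 1.78) / 12.1 = 1.02 mA.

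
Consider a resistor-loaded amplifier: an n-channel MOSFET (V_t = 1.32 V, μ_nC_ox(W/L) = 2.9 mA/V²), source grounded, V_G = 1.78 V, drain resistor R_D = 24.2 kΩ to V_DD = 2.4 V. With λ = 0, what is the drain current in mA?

I_D = 0.0959 mA

V_GS = V_G = 1.78 V, so V_ov = 1.78 − 1.32 = 0.46 V.
Assume saturation: I_D = ½ k_n V_ov² = 0.5 × 2.9 × 0.46² = 0.307 mA, giving V_DS = V_DD − I_D R_D = 2.4 − 0.307 × 24.2 = -5.03 V.
But -5.03 V < V_ov = 0.46 V, so the device is actually in triode.
In triode I_D = k_n[V_ov V_DS − ½ V_DS²] and I_D = (V_DD − V_DS)/R_D. Equating: 35.1 V_DS² − 33.28 V_DS + 2.4 = 0, giving V_DS = 0.0786 V (the root below V_ov).
I_D = (2.4 − 0.0786) / 24.2 = 0.0959 mA.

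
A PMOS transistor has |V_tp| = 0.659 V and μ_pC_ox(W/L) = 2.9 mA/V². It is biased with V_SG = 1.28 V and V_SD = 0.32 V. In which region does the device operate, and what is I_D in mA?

Triode; I_D = 0.428 mA

V_ov = V_SG − |V_tp| = 1.28 − 0.659 = 0.621 V.
Since V_SD = 0.32 V < V_ov = 0.621 V, the device is in the triode region.
I_D = k_p [V_ov · V_SD − ½ V_SD²] = 2.9 × [0.621 × 0.32 − 0.5 × 0.32²] = 0.428 mA.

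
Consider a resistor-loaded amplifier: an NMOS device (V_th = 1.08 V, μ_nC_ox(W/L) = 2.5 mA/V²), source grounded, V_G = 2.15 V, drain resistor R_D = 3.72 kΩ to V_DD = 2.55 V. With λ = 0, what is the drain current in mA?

V_GS = V_G = 2.15 V, so V_ov = 2.15 − 1.08 = 1.07 V.
Assume saturation: I_D = ½ k_n V_ov² = 0.5 × 2.5 × 1.07² = 1.43 mA, giving V_DS = V_DD − I_D R_D = 2.55 − 1.43 × 3.72 = -2.77 V.
But -2.77 V < V_ov = 1.07 V, so the device is actually in triode.
In triode I_D = k_n[V_ov V_DS − ½ V_DS²] and I_D = (V_DD − V_DS)/R_D. Equating: 4.65 V_DS² − 10.95 V_DS + 2.55 = 0, giving V_DS = 0.262 V (the root below V_ov).
I_D = (2.55 − 0.262) / 3.72 = 0.615 mA.

I_D = 0.615 mA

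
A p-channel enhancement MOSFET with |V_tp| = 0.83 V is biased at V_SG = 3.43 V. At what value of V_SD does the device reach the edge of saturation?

The boundary between triode and saturation is V_SD = V_SG − |V_tp| = V_ov.
V_ov = 3.43 − 0.83 = 2.6 V.

V_SD,sat = 2.60 V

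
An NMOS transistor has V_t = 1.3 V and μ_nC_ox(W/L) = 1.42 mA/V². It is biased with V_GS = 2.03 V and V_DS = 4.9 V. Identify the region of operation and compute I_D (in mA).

Saturation; I_D = 0.378 mA

V_ov = V_GS − V_t = 2.03 − 1.3 = 0.73 V.
Since V_DS = 4.9 V ≥ V_ov = 0.73 V, the device is in saturation.
I_D = ½ k_n V_ov² = 0.5 × 1.42 × 0.73² = 0.378 mA.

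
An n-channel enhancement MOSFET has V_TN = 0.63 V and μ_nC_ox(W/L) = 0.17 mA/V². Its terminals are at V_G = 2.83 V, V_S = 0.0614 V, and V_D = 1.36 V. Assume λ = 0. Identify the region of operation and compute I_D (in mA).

Triode; I_D = 0.329 mA

V_GS = V_G − V_S = 2.83 − 0.0614 = 2.77 V; V_DS = V_D − V_S = 1.36 − 0.0614 = 1.3 V.
V_ov = V_GS − V_TN = 2.77 − 0.63 = 2.14 V.
Since V_DS = 1.3 V < V_ov = 2.14 V, the device is in the triode region.
I_D = k_n [V_ov · V_DS − ½ V_DS²] = 0.17 × [2.14 × 1.3 − 0.5 × 1.3²] = 0.329 mA.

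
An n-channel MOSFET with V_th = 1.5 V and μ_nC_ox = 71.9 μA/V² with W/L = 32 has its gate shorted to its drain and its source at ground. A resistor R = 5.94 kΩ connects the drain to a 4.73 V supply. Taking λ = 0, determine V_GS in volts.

With gate tied to drain, V_GS = V_DS ≥ V_GS − V_th, so the device is in saturation.
k_n = μ_nC_ox · (W/L) = 2.301 mA/V².
KCL at the drain: ½ k_n (V_GS − V_th)² = (V_DD − V_GS)/R.
Let x = V_GS − 1.5. Then 6.83 x² + x − 3.23 = 0, giving x = 0.618 V (positive root), so V_GS = 2.12 V.
I_D = (V_DD − V_GS)/R = (4.73 − 2.12) / 5.94 = 0.44 mA.

V_GS = 2.12 V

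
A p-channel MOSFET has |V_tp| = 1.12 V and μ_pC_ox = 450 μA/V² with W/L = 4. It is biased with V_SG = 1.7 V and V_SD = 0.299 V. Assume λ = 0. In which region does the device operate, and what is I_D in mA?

k_p = μ_pC_ox · (W/L) = 1.8 mA/V².
V_ov = V_SG − |V_tp| = 1.7 − 1.12 = 0.58 V.
Since V_SD = 0.299 V < V_ov = 0.58 V, the device is in the triode region.
I_D = k_p [V_ov · V_SD − ½ V_SD²] = 1.8 × [0.58 × 0.299 − 0.5 × 0.299²] = 0.232 mA.

Triode; I_D = 0.232 mA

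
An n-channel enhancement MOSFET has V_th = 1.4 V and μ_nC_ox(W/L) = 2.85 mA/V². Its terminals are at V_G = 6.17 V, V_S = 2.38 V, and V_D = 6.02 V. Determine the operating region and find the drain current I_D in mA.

Saturation; I_D = 8.14 mA

V_GS = V_G − V_S = 6.17 − 2.38 = 3.79 V; V_DS = V_D − V_S = 6.02 − 2.38 = 3.64 V.
V_ov = V_GS − V_th = 3.79 − 1.4 = 2.39 V.
Since V_DS = 3.64 V ≥ V_ov = 2.39 V, the device is in saturation.
I_D = ½ k_n V_ov² = 0.5 × 2.85 × 2.39² = 8.14 mA.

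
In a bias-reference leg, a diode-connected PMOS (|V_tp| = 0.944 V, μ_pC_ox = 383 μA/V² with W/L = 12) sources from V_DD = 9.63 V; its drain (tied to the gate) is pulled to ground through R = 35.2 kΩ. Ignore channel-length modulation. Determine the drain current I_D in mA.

With gate tied to drain, V_SG = V_SD ≥ V_SG − |V_tp|, so the device is in saturation.
k_p = μ_pC_ox · (W/L) = 4.596 mA/V².
KCL at the drain: ½ k_p (V_SG − |V_tp|)² = (V_DD − V_SG)/R.
Let x = V_SG − 0.944. Then 80.9 x² + x − 8.686 = 0, giving x = 0.322 V (positive root), so V_SG = 1.27 V.
I_D = (V_DD − V_SG)/R = (9.63 − 1.27) / 35.2 = 0.238 mA.

I_D = 0.238 mA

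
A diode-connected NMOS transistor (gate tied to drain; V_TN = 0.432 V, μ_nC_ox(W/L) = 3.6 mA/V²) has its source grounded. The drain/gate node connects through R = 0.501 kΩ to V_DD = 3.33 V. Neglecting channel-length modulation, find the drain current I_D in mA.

With gate tied to drain, V_GS = V_DS ≥ V_GS − V_TN, so the device is in saturation.
KCL at the drain: ½ k_n (V_GS − V_TN)² = (V_DD − V_GS)/R.
Let x = V_GS − 0.432. Then 0.902 x² + x − 2.898 = 0, giving x = 1.32 V (positive root), so V_GS = 1.75 V.
I_D = (V_DD − V_GS)/R = (3.33 − 1.75) / 0.501 = 3.15 mA.

I_D = 3.15 mA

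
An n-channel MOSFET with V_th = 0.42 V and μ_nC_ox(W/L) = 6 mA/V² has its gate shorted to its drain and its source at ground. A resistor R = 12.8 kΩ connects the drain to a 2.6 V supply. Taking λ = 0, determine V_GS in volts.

V_GS = 0.646 V

With gate tied to drain, V_GS = V_DS ≥ V_GS − V_th, so the device is in saturation.
KCL at the drain: ½ k_n (V_GS − V_th)² = (V_DD − V_GS)/R.
Let x = V_GS − 0.42. Then 38.4 x² + x − 2.18 = 0, giving x = 0.226 V (positive root), so V_GS = 0.646 V.
I_D = (V_DD − V_GS)/R = (2.6 − 0.646) / 12.8 = 0.153 mA.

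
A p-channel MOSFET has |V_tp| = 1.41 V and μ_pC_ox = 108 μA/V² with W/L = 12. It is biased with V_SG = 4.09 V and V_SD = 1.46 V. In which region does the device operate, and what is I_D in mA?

k_p = μ_pC_ox · (W/L) = 1.296 mA/V².
V_ov = V_SG − |V_tp| = 4.09 − 1.41 = 2.68 V.
Since V_SD = 1.46 V < V_ov = 2.68 V, the device is in the triode region.
I_D = k_p [V_ov · V_SD − ½ V_SD²] = 1.296 × [2.68 × 1.46 − 0.5 × 1.46²] = 3.69 mA.

Triode; I_D = 3.69 mA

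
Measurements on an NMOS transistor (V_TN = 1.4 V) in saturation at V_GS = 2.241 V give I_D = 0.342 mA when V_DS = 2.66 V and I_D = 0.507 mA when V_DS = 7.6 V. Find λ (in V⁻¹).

λ = 0.132 V⁻¹

With V_GS fixed, I_D ∝ (1 + λ V_DS) in saturation, so I_D2/I_D1 = (1 + λ V_DS2)/(1 + λ V_DS1).
0.507/0.342 = 1.482 = (1 + 7.6 λ)/(1 + 2.66 λ).
Solving: λ (I_D1 V_DS2 − I_D2 V_DS1) = I_D2 − I_D1, so λ = (0.507 − 0.342) / (0.342 × 7.6 − 0.507 × 2.66) = 0.165 / 1.25 = 0.132 V⁻¹.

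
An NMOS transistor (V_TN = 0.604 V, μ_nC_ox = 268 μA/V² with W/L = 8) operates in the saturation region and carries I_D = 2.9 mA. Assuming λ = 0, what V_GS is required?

k_n = μ_nC_ox · (W/L) = 2.144 mA/V².
In saturation I_D = ½ k_n (V_GS − V_TN)², so V_GS − V_TN = √(2 I_D / k_n) = √(2 × 2.9 / 2.144) = 1.64 V.
V_GS = 0.604 + 1.64 = 2.25 V.

V_GS = 2.25 V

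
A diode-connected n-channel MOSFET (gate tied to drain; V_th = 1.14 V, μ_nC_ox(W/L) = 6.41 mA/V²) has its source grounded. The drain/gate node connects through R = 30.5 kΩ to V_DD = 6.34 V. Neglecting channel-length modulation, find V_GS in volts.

With gate tied to drain, V_GS = V_DS ≥ V_GS − V_th, so the device is in saturation.
KCL at the drain: ½ k_n (V_GS − V_th)² = (V_DD − V_GS)/R.
Let x = V_GS − 1.14. Then 97.8 x² + x − 5.2 = 0, giving x = 0.226 V (positive root), so V_GS = 1.37 V.
I_D = (V_DD − V_GS)/R = (6.34 − 1.37) / 30.5 = 0.163 mA.

V_GS = 1.37 V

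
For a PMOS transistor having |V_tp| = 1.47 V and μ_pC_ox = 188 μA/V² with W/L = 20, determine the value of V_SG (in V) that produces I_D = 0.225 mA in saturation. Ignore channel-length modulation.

V_SG = 1.82 V

k_p = μ_pC_ox · (W/L) = 3.76 mA/V².
In saturation I_D = ½ k_p (V_SG − |V_tp|)², so V_SG − |V_tp| = √(2 I_D / k_p) = √(2 × 0.225 / 3.76) = 0.346 V.
V_SG = 1.47 + 0.346 = 1.82 V.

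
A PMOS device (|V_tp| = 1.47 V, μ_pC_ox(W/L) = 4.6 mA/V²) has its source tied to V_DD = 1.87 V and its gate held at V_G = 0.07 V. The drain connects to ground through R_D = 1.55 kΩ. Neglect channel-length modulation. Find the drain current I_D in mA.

I_D = 0.250 mA

V_SG = V_DD − V_G = 1.87 − 0.07 = 1.8 V, so V_ov = 1.8 − 1.47 = 0.33 V.
Assume saturation: I_D = ½ k_p V_ov² = 0.5 × 4.6 × 0.33² = 0.25 mA, giving V_SD = V_DD − I_D R_D = 1.87 − 0.25 × 1.55 = 1.48 V.
V_SD = 1.48 V ≥ V_ov = 0.33 V, confirming saturation.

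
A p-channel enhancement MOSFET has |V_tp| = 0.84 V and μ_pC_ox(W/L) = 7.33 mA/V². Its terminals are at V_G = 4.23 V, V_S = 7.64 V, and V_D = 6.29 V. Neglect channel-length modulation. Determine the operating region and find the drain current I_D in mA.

Triode; I_D = 18.8 mA

V_SG = V_S − V_G = 7.64 − 4.23 = 3.41 V; V_SD = V_S − V_D = 7.64 − 6.29 = 1.35 V.
V_ov = V_SG − |V_tp| = 3.41 − 0.84 = 2.57 V.
Since V_SD = 1.35 V < V_ov = 2.57 V, the device is in the triode region.
I_D = k_p [V_ov · V_SD − ½ V_SD²] = 7.33 × [2.57 × 1.35 − 0.5 × 1.35²] = 18.8 mA.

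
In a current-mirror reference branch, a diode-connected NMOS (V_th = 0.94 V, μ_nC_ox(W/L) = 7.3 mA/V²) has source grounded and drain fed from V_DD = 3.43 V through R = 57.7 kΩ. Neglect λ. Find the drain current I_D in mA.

With gate tied to drain, V_GS = V_DS ≥ V_GS − V_th, so the device is in saturation.
KCL at the drain: ½ k_n (V_GS − V_th)² = (V_DD − V_GS)/R.
Let x = V_GS − 0.94. Then 211 x² + x − 2.49 = 0, giving x = 0.106 V (positive root), so V_GS = 1.05 V.
I_D = (V_DD − V_GS)/R = (3.43 − 1.05) / 57.7 = 0.0413 mA.

I_D = 0.0413 mA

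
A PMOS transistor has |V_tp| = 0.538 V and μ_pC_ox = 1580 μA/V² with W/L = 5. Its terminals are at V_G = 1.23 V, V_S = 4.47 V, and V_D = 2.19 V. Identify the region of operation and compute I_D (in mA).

Triode; I_D = 28.1 mA

V_SG = V_S − V_G = 4.47 − 1.23 = 3.24 V; V_SD = V_S − V_D = 4.47 − 2.19 = 2.28 V.
k_p = μ_pC_ox · (W/L) = 7.9 mA/V².
V_ov = V_SG − |V_tp| = 3.24 − 0.538 = 2.7 V.
Since V_SD = 2.28 V < V_ov = 2.7 V, the device is in the triode region.
I_D = k_p [V_ov · V_SD − ½ V_SD²] = 7.9 × [2.7 × 2.28 − 0.5 × 2.28²] = 28.1 mA.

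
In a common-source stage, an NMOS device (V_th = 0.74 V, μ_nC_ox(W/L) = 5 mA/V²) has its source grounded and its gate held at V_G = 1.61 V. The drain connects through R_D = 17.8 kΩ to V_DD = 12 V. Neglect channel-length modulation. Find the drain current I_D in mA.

V_GS = V_G = 1.61 V, so V_ov = 1.61 − 0.74 = 0.87 V.
Assume saturation: I_D = ½ k_n V_ov² = 0.5 × 5 × 0.87² = 1.89 mA, giving V_DS = V_DD − I_D R_D = 12 − 1.89 × 17.8 = -21.7 V.
But -21.7 V < V_ov = 0.87 V, so the device is actually in triode.
In triode I_D = k_n[V_ov V_DS − ½ V_DS²] and I_D = (V_DD − V_DS)/R_D. Equating: 44.5 V_DS² − 78.43 V_DS + 12 = 0, giving V_DS = 0.169 V (the root below V_ov).
I_D = (12 − 0.169) / 17.8 = 0.665 mA.

I_D = 0.665 mA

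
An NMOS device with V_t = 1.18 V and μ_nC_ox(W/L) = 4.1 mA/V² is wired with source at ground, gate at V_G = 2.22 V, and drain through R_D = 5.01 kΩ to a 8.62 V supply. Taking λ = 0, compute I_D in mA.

V_GS = V_G = 2.22 V, so V_ov = 2.22 − 1.18 = 1.04 V.
Assume saturation: I_D = ½ k_n V_ov² = 0.5 × 4.1 × 1.04² = 2.22 mA, giving V_DS = V_DD − I_D R_D = 8.62 − 2.22 × 5.01 = -2.49 V.
But -2.49 V < V_ov = 1.04 V, so the device is actually in triode.
In triode I_D = k_n[V_ov V_DS − ½ V_DS²] and I_D = (V_DD − V_DS)/R_D. Equating: 10.3 V_DS² − 22.36 V_DS + 8.62 = 0, giving V_DS = 0.501 V (the root below V_ov).
I_D = (8.62 − 0.501) / 5.01 = 1.62 mA.

I_D = 1.62 mA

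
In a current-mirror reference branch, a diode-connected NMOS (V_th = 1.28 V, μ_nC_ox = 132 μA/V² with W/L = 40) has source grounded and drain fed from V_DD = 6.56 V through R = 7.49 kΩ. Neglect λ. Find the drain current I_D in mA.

With gate tied to drain, V_GS = V_DS ≥ V_GS − V_th, so the device is in saturation.
k_n = μ_nC_ox · (W/L) = 5.28 mA/V².
KCL at the drain: ½ k_n (V_GS − V_th)² = (V_DD − V_GS)/R.
Let x = V_GS − 1.28. Then 19.8 x² + x − 5.28 = 0, giving x = 0.492 V (positive root), so V_GS = 1.77 V.
I_D = (V_DD − V_GS)/R = (6.56 − 1.77) / 7.49 = 0.639 mA.

I_D = 0.639 mA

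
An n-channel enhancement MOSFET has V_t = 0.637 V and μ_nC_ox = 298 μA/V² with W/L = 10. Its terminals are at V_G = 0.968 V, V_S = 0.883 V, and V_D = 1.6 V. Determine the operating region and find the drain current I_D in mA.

V_GS = V_G − V_S = 0.968 − 0.883 = 0.085 V; V_DS = V_D − V_S = 1.6 − 0.883 = 0.717 V.
V_GS = 0.085 V < V_t = 0.637 V, so the transistor is in cutoff.

Cutoff; I_D = 0 mA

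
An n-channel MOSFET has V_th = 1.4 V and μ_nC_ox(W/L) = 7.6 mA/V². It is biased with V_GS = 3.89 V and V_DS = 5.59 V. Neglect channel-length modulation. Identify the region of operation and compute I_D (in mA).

V_ov = V_GS − V_th = 3.89 − 1.4 = 2.49 V.
Since V_DS = 5.59 V ≥ V_ov = 2.49 V, the device is in saturation.
I_D = ½ k_n V_ov² = 0.5 × 7.6 × 2.49² = 23.6 mA.

Saturation; I_D = 23.6 mA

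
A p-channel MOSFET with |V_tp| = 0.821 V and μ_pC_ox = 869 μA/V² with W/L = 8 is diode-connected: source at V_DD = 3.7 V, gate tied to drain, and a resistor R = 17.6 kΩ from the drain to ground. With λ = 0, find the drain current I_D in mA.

With gate tied to drain, V_SG = V_SD ≥ V_SG − |V_tp|, so the device is in saturation.
k_p = μ_pC_ox · (W/L) = 6.952 mA/V².
KCL at the drain: ½ k_p (V_SG − |V_tp|)² = (V_DD − V_SG)/R.
Let x = V_SG − 0.821. Then 61.2 x² + x − 2.879 = 0, giving x = 0.209 V (positive root), so V_SG = 1.03 V.
I_D = (V_DD − V_SG)/R = (3.7 − 1.03) / 17.6 = 0.152 mA.

I_D = 0.152 mA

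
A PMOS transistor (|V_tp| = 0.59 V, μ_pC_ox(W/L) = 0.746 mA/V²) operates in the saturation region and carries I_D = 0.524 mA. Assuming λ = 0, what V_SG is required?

In saturation I_D = ½ k_p (V_SG − |V_tp|)², so V_SG − |V_tp| = √(2 I_D / k_p) = √(2 × 0.524 / 0.746) = 1.19 V.
V_SG = 0.59 + 1.19 = 1.78 V.

V_SG = 1.78 V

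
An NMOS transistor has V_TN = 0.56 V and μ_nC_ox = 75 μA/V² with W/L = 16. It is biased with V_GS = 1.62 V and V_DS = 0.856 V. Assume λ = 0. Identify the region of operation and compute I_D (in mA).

k_n = μ_nC_ox · (W/L) = 1.2 mA/V².
V_ov = V_GS − V_TN = 1.62 − 0.56 = 1.06 V.
Since V_DS = 0.856 V < V_ov = 1.06 V, the device is in the triode region.
I_D = k_n [V_ov · V_DS − ½ V_DS²] = 1.2 × [1.06 × 0.856 − 0.5 × 0.856²] = 0.649 mA.

Triode; I_D = 0.649 mA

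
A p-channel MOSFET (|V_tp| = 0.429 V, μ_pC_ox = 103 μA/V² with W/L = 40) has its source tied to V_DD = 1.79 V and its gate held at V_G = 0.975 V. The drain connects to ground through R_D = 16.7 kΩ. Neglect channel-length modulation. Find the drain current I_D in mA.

I_D = 0.103 mA

V_SG = V_DD − V_G = 1.79 − 0.975 = 0.815 V, so V_ov = 0.815 − 0.429 = 0.386 V.
k_p = μ_pC_ox · (W/L) = 4.12 mA/V².
Assume saturation: I_D = ½ k_p V_ov² = 0.5 × 4.12 × 0.386² = 0.307 mA, giving V_SD = V_DD − I_D R_D = 1.79 − 0.307 × 16.7 = -3.34 V.
But -3.34 V < V_ov = 0.386 V, so the device is actually in triode.
In triode I_D = k_p[V_ov V_SD − ½ V_SD²] and I_D = (V_DD − V_SD)/R_D. Equating: 34.4 V_SD² − 27.56 V_SD + 1.79 = 0, giving V_SD = 0.0713 V (the root below V_ov).
I_D = (1.79 − 0.0713) / 16.7 = 0.103 mA.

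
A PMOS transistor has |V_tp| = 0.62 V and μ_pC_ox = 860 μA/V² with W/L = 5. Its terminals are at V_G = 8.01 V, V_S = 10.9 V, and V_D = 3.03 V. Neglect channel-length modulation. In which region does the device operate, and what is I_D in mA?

V_SG = V_S − V_G = 10.9 − 8.01 = 2.89 V; V_SD = V_S − V_D = 10.9 − 3.03 = 7.87 V.
k_p = μ_pC_ox · (W/L) = 4.3 mA/V².
V_ov = V_SG − |V_tp| = 2.89 − 0.62 = 2.27 V.
Since V_SD = 7.87 V ≥ V_ov = 2.27 V, the device is in saturation.
I_D = ½ k_p V_ov² = 0.5 × 4.3 × 2.27² = 11.1 mA.

Saturation; I_D = 11.1 mA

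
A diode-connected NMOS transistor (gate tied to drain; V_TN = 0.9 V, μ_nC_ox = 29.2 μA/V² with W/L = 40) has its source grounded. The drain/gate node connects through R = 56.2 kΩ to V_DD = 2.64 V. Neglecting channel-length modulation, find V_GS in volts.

V_GS = 1.12 V

With gate tied to drain, V_GS = V_DS ≥ V_GS − V_TN, so the device is in saturation.
k_n = μ_nC_ox · (W/L) = 1.168 mA/V².
KCL at the drain: ½ k_n (V_GS − V_TN)² = (V_DD − V_GS)/R.
Let x = V_GS − 0.9. Then 32.8 x² + x − 1.74 = 0, giving x = 0.216 V (positive root), so V_GS = 1.12 V.
I_D = (V_DD − V_GS)/R = (2.64 − 1.12) / 56.2 = 0.0271 mA.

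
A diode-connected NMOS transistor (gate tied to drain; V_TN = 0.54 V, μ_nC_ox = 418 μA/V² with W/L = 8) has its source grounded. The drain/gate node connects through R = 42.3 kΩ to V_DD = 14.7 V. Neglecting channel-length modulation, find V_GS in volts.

V_GS = 0.980 V

With gate tied to drain, V_GS = V_DS ≥ V_GS − V_TN, so the device is in saturation.
k_n = μ_nC_ox · (W/L) = 3.344 mA/V².
KCL at the drain: ½ k_n (V_GS − V_TN)² = (V_DD − V_GS)/R.
Let x = V_GS − 0.54. Then 70.7 x² + x − 14.16 = 0, giving x = 0.44 V (positive root), so V_GS = 0.98 V.
I_D = (V_DD − V_GS)/R = (14.7 − 0.98) / 42.3 = 0.324 mA.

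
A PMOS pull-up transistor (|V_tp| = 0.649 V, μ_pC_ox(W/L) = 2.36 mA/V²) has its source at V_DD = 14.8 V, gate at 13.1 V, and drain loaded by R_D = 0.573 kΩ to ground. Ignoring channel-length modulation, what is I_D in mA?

V_SG = V_DD − V_G = 14.8 − 13.1 = 1.7 V, so V_ov = 1.7 − 0.649 = 1.05 V.
Assume saturation: I_D = ½ k_p V_ov² = 0.5 × 2.36 × 1.05² = 1.3 mA, giving V_SD = V_DD − I_D R_D = 14.8 − 1.3 × 0.573 = 14.1 V.
V_SD = 14.1 V ≥ V_ov = 1.05 V, confirming saturation.

I_D = 1.30 mA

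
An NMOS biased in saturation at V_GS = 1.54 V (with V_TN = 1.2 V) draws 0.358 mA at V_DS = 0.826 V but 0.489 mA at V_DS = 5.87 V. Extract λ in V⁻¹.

λ = 0.0772 V⁻¹

With V_GS fixed, I_D ∝ (1 + λ V_DS) in saturation, so I_D2/I_D1 = (1 + λ V_DS2)/(1 + λ V_DS1).
0.489/0.358 = 1.366 = (1 + 5.87 λ)/(1 + 0.826 λ).
Solving: λ (I_D1 V_DS2 − I_D2 V_DS1) = I_D2 − I_D1, so λ = (0.489 − 0.358) / (0.358 × 5.87 − 0.489 × 0.826) = 0.131 / 1.7 = 0.0772 V⁻¹.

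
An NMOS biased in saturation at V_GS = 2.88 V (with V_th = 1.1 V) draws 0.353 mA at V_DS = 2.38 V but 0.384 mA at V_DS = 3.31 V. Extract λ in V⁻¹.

λ = 0.122 V⁻¹

With V_GS fixed, I_D ∝ (1 + λ V_DS) in saturation, so I_D2/I_D1 = (1 + λ V_DS2)/(1 + λ V_DS1).
0.384/0.353 = 1.088 = (1 + 3.31 λ)/(1 + 2.38 λ).
Solving: λ (I_D1 V_DS2 − I_D2 V_DS1) = I_D2 − I_D1, so λ = (0.384 − 0.353) / (0.353 × 3.31 − 0.384 × 2.38) = 0.031 / 0.255 = 0.122 V⁻¹.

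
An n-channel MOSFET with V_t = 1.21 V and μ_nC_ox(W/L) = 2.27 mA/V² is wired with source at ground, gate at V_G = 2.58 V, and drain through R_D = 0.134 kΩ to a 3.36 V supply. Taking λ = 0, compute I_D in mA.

V_GS = V_G = 2.58 V, so V_ov = 2.58 − 1.21 = 1.37 V.
Assume saturation: I_D = ½ k_n V_ov² = 0.5 × 2.27 × 1.37² = 2.13 mA, giving V_DS = V_DD − I_D R_D = 3.36 − 2.13 × 0.134 = 3.07 V.
V_DS = 3.07 V ≥ V_ov = 1.37 V, confirming saturation.

I_D = 2.13 mA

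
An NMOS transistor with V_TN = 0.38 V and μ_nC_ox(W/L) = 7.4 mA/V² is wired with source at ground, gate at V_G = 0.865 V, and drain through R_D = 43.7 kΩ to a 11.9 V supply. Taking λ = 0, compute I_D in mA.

I_D = 0.270 mA

V_GS = V_G = 0.865 V, so V_ov = 0.865 − 0.38 = 0.485 V.
Assume saturation: I_D = ½ k_n V_ov² = 0.5 × 7.4 × 0.485² = 0.87 mA, giving V_DS = V_DD − I_D R_D = 11.9 − 0.87 × 43.7 = -26.1 V.
But -26.1 V < V_ov = 0.485 V, so the device is actually in triode.
In triode I_D = k_n[V_ov V_DS − ½ V_DS²] and I_D = (V_DD − V_DS)/R_D. Equating: 162 V_DS² − 157.8 V_DS + 11.9 = 0, giving V_DS = 0.0823 V (the root below V_ov).
I_D = (11.9 − 0.0823) / 43.7 = 0.27 mA.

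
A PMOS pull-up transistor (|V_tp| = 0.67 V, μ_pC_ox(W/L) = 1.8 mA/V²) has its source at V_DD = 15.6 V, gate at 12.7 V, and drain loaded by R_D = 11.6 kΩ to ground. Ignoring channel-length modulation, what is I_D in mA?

V_SG = V_DD − V_G = 15.6 − 12.7 = 2.9 V, so V_ov = 2.9 − 0.67 = 2.23 V.
Assume saturation: I_D = ½ k_p V_ov² = 0.5 × 1.8 × 2.23² = 4.48 mA, giving V_SD = V_DD − I_D R_D = 15.6 − 4.48 × 11.6 = -36.3 V.
But -36.3 V < V_ov = 2.23 V, so the device is actually in triode.
In triode I_D = k_p[V_ov V_SD − ½ V_SD²] and I_D = (V_DD − V_SD)/R_D. Equating: 10.4 V_SD² − 47.56 V_SD + 15.6 = 0, giving V_SD = 0.356 V (the root below V_ov).
I_D = (15.6 − 0.356) / 11.6 = 1.31 mA.

I_D = 1.31 mA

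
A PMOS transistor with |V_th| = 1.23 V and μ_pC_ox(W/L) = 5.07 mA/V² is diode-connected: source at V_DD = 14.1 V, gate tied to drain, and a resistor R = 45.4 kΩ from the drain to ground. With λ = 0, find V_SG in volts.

V_SG = 1.56 V

With gate tied to drain, V_SG = V_SD ≥ V_SG − |V_th|, so the device is in saturation.
KCL at the drain: ½ k_p (V_SG − |V_th|)² = (V_DD − V_SG)/R.
Let x = V_SG − 1.23. Then 115 x² + x − 12.87 = 0, giving x = 0.33 V (positive root), so V_SG = 1.56 V.
I_D = (V_DD − V_SG)/R = (14.1 − 1.56) / 45.4 = 0.276 mA.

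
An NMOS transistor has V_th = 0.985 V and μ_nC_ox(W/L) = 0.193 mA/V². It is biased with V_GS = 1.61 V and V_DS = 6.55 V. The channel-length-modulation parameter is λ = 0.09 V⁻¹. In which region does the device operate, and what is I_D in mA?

Saturation; I_D = 0.0599 mA

V_ov = V_GS − V_th = 1.61 − 0.985 = 0.625 V.
Since V_DS = 6.55 V ≥ V_ov = 0.625 V, the device is in saturation.
I_D = ½ k_n V_ov² (1 + λ V_DS) = 0.5 × 0.193 × 0.625² × (1 + 0.09 × 6.55) = 0.0599 mA.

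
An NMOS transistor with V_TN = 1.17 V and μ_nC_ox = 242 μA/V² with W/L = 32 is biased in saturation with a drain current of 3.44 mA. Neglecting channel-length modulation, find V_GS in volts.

V_GS = 2.11 V

k_n = μ_nC_ox · (W/L) = 7.744 mA/V².
In saturation I_D = ½ k_n (V_GS − V_TN)², so V_GS − V_TN = √(2 I_D / k_n) = √(2 × 3.44 / 7.744) = 0.943 V.
V_GS = 1.17 + 0.943 = 2.11 V.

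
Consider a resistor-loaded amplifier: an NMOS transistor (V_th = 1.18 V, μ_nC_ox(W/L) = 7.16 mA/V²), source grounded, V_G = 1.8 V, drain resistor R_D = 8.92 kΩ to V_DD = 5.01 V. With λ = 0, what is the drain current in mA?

I_D = 0.546 mA

V_GS = V_G = 1.8 V, so V_ov = 1.8 − 1.18 = 0.62 V.
Assume saturation: I_D = ½ k_n V_ov² = 0.5 × 7.16 × 0.62² = 1.38 mA, giving V_DS = V_DD − I_D R_D = 5.01 − 1.38 × 8.92 = -7.27 V.
But -7.27 V < V_ov = 0.62 V, so the device is actually in triode.
In triode I_D = k_n[V_ov V_DS − ½ V_DS²] and I_D = (V_DD − V_DS)/R_D. Equating: 31.9 V_DS² − 40.6 V_DS + 5.01 = 0, giving V_DS = 0.138 V (the root below V_ov).
I_D = (5.01 − 0.138) / 8.92 = 0.546 mA.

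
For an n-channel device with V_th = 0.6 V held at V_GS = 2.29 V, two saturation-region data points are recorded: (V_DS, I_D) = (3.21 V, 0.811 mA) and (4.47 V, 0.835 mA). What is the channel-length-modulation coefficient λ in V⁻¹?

With V_GS fixed, I_D ∝ (1 + λ V_DS) in saturation, so I_D2/I_D1 = (1 + λ V_DS2)/(1 + λ V_DS1).
0.835/0.811 = 1.03 = (1 + 4.47 λ)/(1 + 3.21 λ).
Solving: λ (I_D1 V_DS2 − I_D2 V_DS1) = I_D2 − I_D1, so λ = (0.835 − 0.811) / (0.811 × 4.47 − 0.835 × 3.21) = 0.024 / 0.945 = 0.0254 V⁻¹.

λ = 0.0254 V⁻¹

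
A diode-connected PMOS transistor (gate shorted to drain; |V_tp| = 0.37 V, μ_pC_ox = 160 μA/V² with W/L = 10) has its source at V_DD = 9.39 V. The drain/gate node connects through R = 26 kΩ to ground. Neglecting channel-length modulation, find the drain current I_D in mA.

With gate tied to drain, V_SG = V_SD ≥ V_SG − |V_tp|, so the device is in saturation.
k_p = μ_pC_ox · (W/L) = 1.6 mA/V².
KCL at the drain: ½ k_p (V_SG − |V_tp|)² = (V_DD − V_SG)/R.
Let x = V_SG − 0.37. Then 20.8 x² + x − 9.02 = 0, giving x = 0.635 V (positive root), so V_SG = 1 V.
I_D = (V_DD − V_SG)/R = (9.39 − 1) / 26 = 0.323 mA.

I_D = 0.323 mA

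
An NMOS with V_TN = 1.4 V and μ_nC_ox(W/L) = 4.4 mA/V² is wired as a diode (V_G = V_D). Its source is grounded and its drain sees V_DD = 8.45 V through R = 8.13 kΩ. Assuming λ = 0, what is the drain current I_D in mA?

I_D = 0.793 mA

With gate tied to drain, V_GS = V_DS ≥ V_GS − V_TN, so the device is in saturation.
KCL at the drain: ½ k_n (V_GS − V_TN)² = (V_DD − V_GS)/R.
Let x = V_GS − 1.4. Then 17.9 x² + x − 7.05 = 0, giving x = 0.6 V (positive root), so V_GS = 2 V.
I_D = (V_DD − V_GS)/R = (8.45 − 2) / 8.13 = 0.793 mA.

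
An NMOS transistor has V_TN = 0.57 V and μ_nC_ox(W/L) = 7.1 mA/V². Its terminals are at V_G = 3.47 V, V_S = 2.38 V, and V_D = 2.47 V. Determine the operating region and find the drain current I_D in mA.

V_GS = V_G − V_S = 3.47 − 2.38 = 1.09 V; V_DS = V_D − V_S = 2.47 − 2.38 = 0.09 V.
V_ov = V_GS − V_TN = 1.09 − 0.57 = 0.52 V.
Since V_DS = 0.09 V < V_ov = 0.52 V, the device is in the triode region.
I_D = k_n [V_ov · V_DS − ½ V_DS²] = 7.1 × [0.52 × 0.09 − 0.5 × 0.09²] = 0.304 mA.

Triode; I_D = 0.304 mA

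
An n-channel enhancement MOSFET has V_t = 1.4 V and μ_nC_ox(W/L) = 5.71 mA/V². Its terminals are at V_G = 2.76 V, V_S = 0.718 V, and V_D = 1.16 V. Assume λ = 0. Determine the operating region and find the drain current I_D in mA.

V_GS = V_G − V_S = 2.76 − 0.718 = 2.04 V; V_DS = V_D − V_S = 1.16 − 0.718 = 0.442 V.
V_ov = V_GS − V_t = 2.04 − 1.4 = 0.642 V.
Since V_DS = 0.442 V < V_ov = 0.642 V, the device is in the triode region.
I_D = k_n [V_ov · V_DS − ½ V_DS²] = 5.71 × [0.642 × 0.442 − 0.5 × 0.442²] = 1.06 mA.

Triode; I_D = 1.06 mA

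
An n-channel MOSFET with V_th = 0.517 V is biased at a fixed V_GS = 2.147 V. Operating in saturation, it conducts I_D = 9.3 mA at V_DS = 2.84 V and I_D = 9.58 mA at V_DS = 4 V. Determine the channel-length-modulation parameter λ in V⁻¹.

λ = 0.0280 V⁻¹

With V_GS fixed, I_D ∝ (1 + λ V_DS) in saturation, so I_D2/I_D1 = (1 + λ V_DS2)/(1 + λ V_DS1).
9.58/9.3 = 1.03 = (1 + 4 λ)/(1 + 2.84 λ).
Solving: λ (I_D1 V_DS2 − I_D2 V_DS1) = I_D2 − I_D1, so λ = (9.58 − 9.3) / (9.3 × 4 − 9.58 × 2.84) = 0.28 / 9.99 = 0.028 V⁻¹.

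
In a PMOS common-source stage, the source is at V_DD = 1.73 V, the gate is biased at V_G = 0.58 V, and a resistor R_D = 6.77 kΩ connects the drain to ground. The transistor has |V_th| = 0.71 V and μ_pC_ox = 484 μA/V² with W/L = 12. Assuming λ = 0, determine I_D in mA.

I_D = 0.240 mA

V_SG = V_DD − V_G = 1.73 − 0.58 = 1.15 V, so V_ov = 1.15 − 0.71 = 0.44 V.
k_p = μ_pC_ox · (W/L) = 5.808 mA/V².
Assume saturation: I_D = ½ k_p V_ov² = 0.5 × 5.808 × 0.44² = 0.562 mA, giving V_SD = V_DD − I_D R_D = 1.73 − 0.562 × 6.77 = -2.08 V.
But -2.08 V < V_ov = 0.44 V, so the device is actually in triode.
In triode I_D = k_p[V_ov V_SD − ½ V_SD²] and I_D = (V_DD − V_SD)/R_D. Equating: 19.7 V_SD² − 18.3 V_SD + 1.73 = 0, giving V_SD = 0.107 V (the root below V_ov).
I_D = (1.73 − 0.107) / 6.77 = 0.24 mA.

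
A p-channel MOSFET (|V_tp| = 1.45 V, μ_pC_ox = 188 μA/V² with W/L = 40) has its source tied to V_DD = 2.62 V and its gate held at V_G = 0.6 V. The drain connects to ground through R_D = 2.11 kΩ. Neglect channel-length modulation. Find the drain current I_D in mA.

V_SG = V_DD − V_G = 2.62 − 0.6 = 2.02 V, so V_ov = 2.02 − 1.45 = 0.57 V.
k_p = μ_pC_ox · (W/L) = 7.52 mA/V².
Assume saturation: I_D = ½ k_p V_ov² = 0.5 × 7.52 × 0.57² = 1.22 mA, giving V_SD = V_DD − I_D R_D = 2.62 − 1.22 × 2.11 = 0.0424 V.
But 0.0424 V < V_ov = 0.57 V, so the device is actually in triode.
In triode I_D = k_p[V_ov V_SD − ½ V_SD²] and I_D = (V_DD − V_SD)/R_D. Equating: 7.93 V_SD² − 10.04 V_SD + 2.62 = 0, giving V_SD = 0.368 V (the root below V_ov).
I_D = (2.62 − 0.368) / 2.11 = 1.07 mA.

I_D = 1.07 mA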